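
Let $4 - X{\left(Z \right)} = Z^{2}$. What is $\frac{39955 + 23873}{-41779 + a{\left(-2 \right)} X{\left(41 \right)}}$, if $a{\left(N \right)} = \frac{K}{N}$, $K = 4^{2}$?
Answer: $- \frac{63828}{28363} \approx -2.2504$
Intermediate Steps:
$K = 16$
$a{\left(N \right)} = \frac{16}{N}$
$X{\left(Z \right)} = 4 - Z^{2}$
$\frac{39955 + 23873}{-41779 + a{\left(-2 \right)} X{\left(41 \right)}} = \frac{39955 + 23873}{-41779 + \frac{16}{-2} \left(4 - 41^{2}\right)} = \frac{63828}{-41779 + 16 \left(- \frac{1}{2}\right) \left(4 - 1681\right)} = \frac{63828}{-41779 - 8 \left(4 - 1681\right)} = \frac{63828}{-41779 - -13416} = \frac{63828}{-41779 + 13416} = \frac{63828}{-28363} = 63828 \left(- \frac{1}{28363}\right) = - \frac{63828}{28363}$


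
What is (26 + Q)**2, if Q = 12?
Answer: 1444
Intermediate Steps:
(26 + Q)**2 = (26 + 12)**2 = 38**2 = 1444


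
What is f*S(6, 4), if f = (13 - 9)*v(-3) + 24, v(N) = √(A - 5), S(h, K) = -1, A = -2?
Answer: -24 - 4*I*√7 ≈ -24.0 - 10.583*I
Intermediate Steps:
v(N) = I*√7 (v(N) = √(-2 - 5) = √(-7) = I*√7)
f = 24 + 4*I*√7 (f = (13 - 9)*(I*√7) + 24 = 4*(I*√7) + 24 = 4*I*√7 + 24 = 24 + 4*I*√7 ≈ 24.0 + 10.583*I)
f*S(6, 4) = (24 + 4*I*√7)*(-1) = -24 - 4*I*√7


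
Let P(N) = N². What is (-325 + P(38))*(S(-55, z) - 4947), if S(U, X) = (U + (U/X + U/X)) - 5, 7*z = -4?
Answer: -10774851/2 ≈ -5.3874e+6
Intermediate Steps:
z = -4/7 (z = (⅐)*(-4) = -4/7 ≈ -0.57143)
S(U, X) = -5 + U + 2*U/X (S(U, X) = (U + 2*U/X) - 5 = -5 + U + 2*U/X)
(-325 + P(38))*(S(-55, z) - 4947) = (-325 + 38²)*((-5 - 55 + 2*(-55)/(-4/7)) - 4947) = (-325 + 1444)*((-5 - 55 + 2*(-55)*(-7/4)) - 4947) = 1119*((-5 - 55 + 385/2) - 4947) = 1119*(265/2 - 4947) = 1119*(-9629/2) = -10774851/2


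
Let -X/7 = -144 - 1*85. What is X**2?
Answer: 2569609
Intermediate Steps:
X = 1603 (X = -7*(-144 - 1*85) = -7*(-144 - 85) = -7*(-229) = 1603)
X**2 = 1603**2 = 2569609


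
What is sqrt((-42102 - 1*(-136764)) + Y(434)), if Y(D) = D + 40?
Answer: 4*sqrt(5946) ≈ 308.44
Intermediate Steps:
Y(D) = 40 + D
sqrt((-42102 - 1*(-136764)) + Y(434)) = sqrt((-42102 - 1*(-136764)) + (40 + 434)) = sqrt((-42102 + 136764) + 474) = sqrt(94662 + 474) = sqrt(95136) = 4*sqrt(5946)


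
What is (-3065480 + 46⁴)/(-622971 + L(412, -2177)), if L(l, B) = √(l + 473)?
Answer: -73301675058/32341072163 - 352994*√885/97023216489 ≈ -2.2666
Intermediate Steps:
L(l, B) = √(473 + l)
(-3065480 + 46⁴)/(-622971 + L(412, -2177)) = (-3065480 + 46⁴)/(-622971 + √(473 + 412)) = (-3065480 + 4477456)/(-622971 + √885) = 1411976/(-622971 + √885)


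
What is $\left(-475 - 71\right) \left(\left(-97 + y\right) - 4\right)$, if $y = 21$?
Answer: $43680$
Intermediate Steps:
$\left(-475 - 71\right) \left(\left(-97 + y\right) - 4\right) = \left(-475 - 71\right) \left(\left(-97 + 21\right) - 4\right) = - 546 \left(-76 - 4\right) = \left(-546\right) \left(-80\right) = 43680$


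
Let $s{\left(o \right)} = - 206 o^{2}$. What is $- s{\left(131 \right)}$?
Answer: $3535166$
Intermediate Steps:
$- s{\left(131 \right)} = - \left(-206\right) 131^{2} = - \left(-206\right) 17161 = \left(-1\right) \left(-3535166\right) = 3535166$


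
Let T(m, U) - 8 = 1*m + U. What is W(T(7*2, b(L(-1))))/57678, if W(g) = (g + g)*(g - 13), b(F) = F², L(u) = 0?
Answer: 66/9613 ≈ 0.0068657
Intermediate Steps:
T(m, U) = 8 + U + m (T(m, U) = 8 + (1*m + U) = 8 + (m + U) = 8 + (U + m) = 8 + U + m)
W(g) = 2*g*(-13 + g) (W(g) = (2*g)*(-13 + g) = 2*g*(-13 + g))
W(T(7*2, b(L(-1))))/57678 = (2*(8 + 0² + 7*2)*(-13 + (8 + 0² + 7*2)))/57678 = (2*(8 + 0 + 14)*(-13 + (8 + 0 + 14)))*(1/57678) = (2*22*(-13 + 22))*(1/57678) = (2*22*9)*(1/57678) = 396*(1/57678) = 66/9613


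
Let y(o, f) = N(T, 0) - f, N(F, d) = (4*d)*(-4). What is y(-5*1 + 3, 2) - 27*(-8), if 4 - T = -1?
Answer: 214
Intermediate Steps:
T = 5 (T = 4 - 1*(-1) = 4 + 1 = 5)
N(F, d) = -16*d
y(o, f) = -f (y(o, f) = -16*0 - f = 0 - f = -f)
y(-5*1 + 3, 2) - 27*(-8) = -1*2 - 27*(-8) = -2 + 216 = 214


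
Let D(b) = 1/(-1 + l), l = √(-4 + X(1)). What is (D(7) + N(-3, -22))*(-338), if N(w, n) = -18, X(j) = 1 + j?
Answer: 338*(18*√2 + 19*I)/(I + √2) ≈ 6196.7 + 159.33*I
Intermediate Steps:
l = I*√2 (l = √(-4 + (1 + 1)) = √(-4 + 2) = √(-2) = I*√2 ≈ 1.4142*I)
D(b) = 1/(-1 + I*√2)
(D(7) + N(-3, -22))*(-338) = (-I/(I + √2) - 18)*(-338) = (-18 - I/(I + √2))*(-338) = 6084 + 338*I/(I + √2)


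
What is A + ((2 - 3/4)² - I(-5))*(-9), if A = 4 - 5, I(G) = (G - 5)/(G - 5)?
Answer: -97/16 ≈ -6.0625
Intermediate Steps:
I(G) = 1 (I(G) = (-5 + G)/(-5 + G) = 1)
A = -1
A + ((2 - 3/4)² - I(-5))*(-9) = -1 + ((2 - 3/4)² - 1*1)*(-9) = -1 + ((2 - 3*¼)² - 1)*(-9) = -1 + ((2 - ¾)² - 1)*(-9) = -1 + ((5/4)² - 1)*(-9) = -1 + (25/16 - 1)*(-9) = -1 + (9/16)*(-9) = -1 - 81/16 = -97/16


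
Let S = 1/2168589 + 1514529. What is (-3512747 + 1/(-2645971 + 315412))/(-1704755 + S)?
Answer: 5917836597033428362/320468961899167389 ≈ 18.466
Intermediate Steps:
S = 3284390929582/2168589 (S = 1/2168589 + 1514529 = 3284390929582/2168589 ≈ 1.5145e+6)
(-3512747 + 1/(-2645971 + 315412))/(-1704755 + S) = (-3512747 + 1/(-2645971 + 315412))/(-1704755 + 3284390929582/2168589) = (-3512747 + 1/(-2330559))/(-412522011113/2168589) = (-3512747 - 1/2330559)*(-2168589/412522011113) = -8186664135574/2330559*(-2168589/412522011113) = 5917836597033428362/320468961899167389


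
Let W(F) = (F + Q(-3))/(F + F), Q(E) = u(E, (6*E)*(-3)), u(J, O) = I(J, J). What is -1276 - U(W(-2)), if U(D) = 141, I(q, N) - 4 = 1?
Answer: -1417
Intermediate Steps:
I(q, N) = 5 (I(q, N) = 4 + 1 = 5)
u(J, O) = 5
Q(E) = 5
W(F) = (5 + F)/(2*F) (W(F) = (F + 5)/(F + F) = (5 + F)/((2*F)) = (5 + F)*(1/(2*F)) = (5 + F)/(2*F))
-1276 - U(W(-2)) = -1276 - 1*141 = -1276 - 141 = -1417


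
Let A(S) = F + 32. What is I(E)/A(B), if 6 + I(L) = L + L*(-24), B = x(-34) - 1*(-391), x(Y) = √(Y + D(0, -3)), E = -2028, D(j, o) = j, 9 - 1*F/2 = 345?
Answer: -23319/320 ≈ -72.872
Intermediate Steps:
F = -672 (F = 18 - 2*345 = 18 - 690 = -672)
x(Y) = √Y (x(Y) = √(Y + 0) = √Y)
B = 391 + I*√34 (B = √(-34) - 1*(-391) = I*√34 + 391 = 391 + I*√34 ≈ 391.0 + 5.831*I)
I(L) = -6 - 23*L (I(L) = -6 + (L + L*(-24)) = -6 + (L - 24*L) = -6 - 23*L)
A(S) = -640 (A(S) = -672 + 32 = -640)
I(E)/A(B) = (-6 - 23*(-2028))/(-640) = (-6 + 46644)*(-1/640) = 46638*(-1/640) = -23319/320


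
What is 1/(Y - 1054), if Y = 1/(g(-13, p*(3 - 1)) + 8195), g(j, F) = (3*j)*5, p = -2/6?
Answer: -8000/8431999 ≈ -0.00094877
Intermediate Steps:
p = -⅓ (p = -2*⅙ = -⅓ ≈ -0.33333)
g(j, F) = 15*j
Y = 1/8000 (Y = 1/(15*(-13) + 8195) = 1/(-195 + 8195) = 1/8000 ≈ 0.00012500)
1/(Y - 1054) = 1/(1/8000 - 1054) = 1/(-8431999/8000) = -8000/8431999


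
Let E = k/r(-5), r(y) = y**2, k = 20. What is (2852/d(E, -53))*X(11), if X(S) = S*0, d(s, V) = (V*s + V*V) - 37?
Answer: 0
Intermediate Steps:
E = 4/5 (E = 20/((-5)**2) = 20/25 = 20*(1/25) = 4/5 ≈ 0.80000)
d(s, V) = -37 + V**2 + V*s (d(s, V) = (V*s + V**2) - 37 = (V**2 + V*s) - 37 = -37 + V**2 + V*s)
X(S) = 0
(2852/d(E, -53))*X(11) = (2852/(-37 + (-53)**2 - 53*4/5))*0 = (2852/(-37 + 2809 - 212/5))*0 = (2852/(13648/5))*0 = (2852*(5/13648))*0 = (3565/3412)*0 = 0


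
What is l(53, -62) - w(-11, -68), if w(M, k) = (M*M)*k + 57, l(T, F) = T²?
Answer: 10980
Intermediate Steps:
w(M, k) = 57 + k*M² (w(M, k) = M²*k + 57 = k*M² + 57 = 57 + k*M²)
l(53, -62) - w(-11, -68) = 53² - (57 - 68*(-11)²) = 2809 - (57 - 68*121) = 2809 - (57 - 8228) = 2809 - 1*(-8171) = 2809 + 8171 = 10980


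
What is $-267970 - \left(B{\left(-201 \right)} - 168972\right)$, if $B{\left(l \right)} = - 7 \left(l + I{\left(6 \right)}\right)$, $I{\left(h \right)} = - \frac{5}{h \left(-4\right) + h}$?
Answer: $- \frac{1807255}{18} \approx -1.004 \cdot 10^{5}$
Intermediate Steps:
$I{\left(h \right)} = \frac{5}{3 h}$ ($I{\left(h \right)} = - \frac{5}{- 4 h + h} = - \frac{5}{\left(-3\right) h} = - 5 \left(- \frac{1}{3 h}\right) = \frac{5}{3 h}$)
$B{\left(l \right)} = - \frac{35}{18} - 7 l$ ($B{\left(l \right)} = - 7 \left(l + \frac{5}{3 \cdot 6}\right) = - 7 \left(l + \frac{5}{3} \cdot \frac{1}{6}\right) = - 7 \left(l + \frac{5}{18}\right) = - 7 \left(\frac{5}{18} + l\right) = - \frac{35}{18} - 7 l$)
$-267970 - \left(B{\left(-201 \right)} - 168972\right) = -267970 - \left(\left(- \frac{35}{18} - -1407\right) - 168972\right) = -267970 - \left(\left(- \frac{35}{18} + 1407\right) - 168972\right) = -267970 - \left(\frac{25291}{18} - 168972\right) = -267970 - - \frac{3016205}{18} = -267970 + \frac{3016205}{18} = - \frac{1807255}{18}$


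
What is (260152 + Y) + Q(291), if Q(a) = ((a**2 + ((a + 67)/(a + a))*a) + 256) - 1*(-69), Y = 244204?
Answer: 589541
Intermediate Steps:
Q(a) = 717/2 + a**2 + a/2 (Q(a) = ((a**2 + ((67 + a)/((2*a)))*a) + 256) + 69 = ((a**2 + ((67 + a)*(1/(2*a)))*a) + 256) + 69 = ((a**2 + ((67 + a)/(2*a))*a) + 256) + 69 = ((a**2 + (67/2 + a/2)) + 256) + 69 = ((67/2 + a**2 + a/2) + 256) + 69 = (579/2 + a**2 + a/2) + 69 = 717/2 + a**2 + a/2)
(260152 + Y) + Q(291) = (260152 + 244204) + (717/2 + 291**2 + (1/2)*291) = 504356 + (717/2 + 84681 + 291/2) = 504356 + 85185 = 589541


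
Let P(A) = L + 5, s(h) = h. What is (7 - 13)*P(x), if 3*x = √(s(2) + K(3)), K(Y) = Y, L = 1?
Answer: -36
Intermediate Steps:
x = √5/3 (x = √(2 + 3)/3 = √5/3 ≈ 0.74536)
P(A) = 6 (P(A) = 1 + 5 = 6)
(7 - 13)*P(x) = (7 - 13)*6 = -6*6 = -36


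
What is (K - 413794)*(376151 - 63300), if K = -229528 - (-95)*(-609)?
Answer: -219363925627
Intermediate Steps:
K = -287383 (K = -229528 - 1*57855 = -229528 - 57855 = -287383)
(K - 413794)*(376151 - 63300) = (-287383 - 413794)*(376151 - 63300) = -701177*312851 = -219363925627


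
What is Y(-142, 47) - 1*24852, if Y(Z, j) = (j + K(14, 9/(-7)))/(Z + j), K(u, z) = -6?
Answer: -2360981/95 ≈ -24852.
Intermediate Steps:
Y(Z, j) = (-6 + j)/(Z + j) (Y(Z, j) = (j - 6)/(Z + j) = (-6 + j)/(Z + j))
Y(-142, 47) - 1*24852 = (-6 + 47)/(-142 + 47) - 1*24852 = 41/(-95) - 24852 = -1/95*41 - 24852 = -41/95 - 24852 = -2360981/95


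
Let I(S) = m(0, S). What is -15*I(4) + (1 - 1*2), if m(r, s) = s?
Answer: -61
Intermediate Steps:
I(S) = S
-15*I(4) + (1 - 1*2) = -15*4 + (1 - 1*2) = -60 + (1 - 2) = -60 - 1 = -61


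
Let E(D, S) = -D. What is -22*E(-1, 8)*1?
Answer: -22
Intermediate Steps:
-22*E(-1, 8)*1 = -(-22)*(-1)*1 = -22*1*1 = -22*1 = -22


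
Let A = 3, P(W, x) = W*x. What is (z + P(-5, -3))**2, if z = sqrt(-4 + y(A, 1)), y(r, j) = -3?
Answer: (15 + I*sqrt(7))**2 ≈ 218.0 + 79.373*I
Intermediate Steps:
z = I*sqrt(7) (z = sqrt(-4 - 3) = sqrt(-7) = I*sqrt(7) ≈ 2.6458*I)
(z + P(-5, -3))**2 = (I*sqrt(7) - 5*(-3))**2 = (I*sqrt(7) + 15)**2 = (15 + I*sqrt(7))**2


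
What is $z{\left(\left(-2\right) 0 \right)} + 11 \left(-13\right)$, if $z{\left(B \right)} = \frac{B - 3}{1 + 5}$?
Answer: $- \frac{287}{2} \approx -143.5$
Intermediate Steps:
$z{\left(B \right)} = - \frac{1}{2} + \frac{B}{6}$ ($z{\left(B \right)} = \frac{-3 + B}{6} = \left(-3 + B\right) \frac{1}{6} = - \frac{1}{2} + \frac{B}{6}$)
$z{\left(\left(-2\right) 0 \right)} + 11 \left(-13\right) = \left(- \frac{1}{2} + \frac{\left(-2\right) 0}{6}\right) + 11 \left(-13\right) = \left(- \frac{1}{2} + \frac{1}{6} \cdot 0\right) - 143 = \left(- \frac{1}{2} + 0\right) - 143 = - \frac{1}{2} - 143 = - \frac{287}{2}$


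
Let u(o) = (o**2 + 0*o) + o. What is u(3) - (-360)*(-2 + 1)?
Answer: -348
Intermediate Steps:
u(o) = o + o**2 (u(o) = (o**2 + 0) + o = o**2 + o = o + o**2)
u(3) - (-360)*(-2 + 1) = 3*(1 + 3) - (-360)*(-2 + 1) = 3*4 - (-360)*(-1) = 12 - 60*6 = 12 - 360 = -348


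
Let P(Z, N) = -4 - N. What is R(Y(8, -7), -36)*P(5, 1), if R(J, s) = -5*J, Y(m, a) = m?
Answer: 200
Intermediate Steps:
R(Y(8, -7), -36)*P(5, 1) = (-5*8)*(-4 - 1*1) = -40*(-4 - 1) = -40*(-5) = 200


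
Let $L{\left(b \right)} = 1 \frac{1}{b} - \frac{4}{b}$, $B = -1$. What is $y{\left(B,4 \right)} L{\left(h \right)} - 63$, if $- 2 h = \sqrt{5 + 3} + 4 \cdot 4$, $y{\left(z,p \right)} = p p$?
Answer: $- \frac{1761}{31} - \frac{24 \sqrt{2}}{31} \approx -57.901$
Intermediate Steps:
$y{\left(z,p \right)} = p^{2}$
$h = -8 - \sqrt{2}$ ($h = - \frac{\sqrt{5 + 3} + 4 \cdot 4}{2} = - \frac{\sqrt{8} + 16}{2} = - \frac{2 \sqrt{2} + 16}{2} = - \frac{16 + 2 \sqrt{2}}{2} = -8 - \sqrt{2} \approx -9.4142$)
$L{\left(b \right)} = - \frac{3}{b}$ ($L{\left(b \right)} = \frac{1}{b} - \frac{4}{b} = - \frac{3}{b}$)
$y{\left(B,4 \right)} L{\left(h \right)} - 63 = 4^{2} \left(- \frac{3}{-8 - \sqrt{2}}\right) - 63 = 16 \left(- \frac{3}{-8 - \sqrt{2}}\right) - 63 = - \frac{48}{-8 - \sqrt{2}} - 63 = -63 - \frac{48}{-8 - \sqrt{2}}$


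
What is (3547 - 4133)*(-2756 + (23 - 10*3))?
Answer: 1619118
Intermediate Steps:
(3547 - 4133)*(-2756 + (23 - 10*3)) = -586*(-2756 + (23 - 30)) = -586*(-2756 - 7) = -586*(-2763) = 1619118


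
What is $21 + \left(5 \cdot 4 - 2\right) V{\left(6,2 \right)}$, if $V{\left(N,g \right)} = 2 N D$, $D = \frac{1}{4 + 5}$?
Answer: $45$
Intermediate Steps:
$D = \frac{1}{9} \approx 0.11111$
$V{\left(N,g \right)} = \frac{2 N}{9}$ ($V{\left(N,g \right)} = 2 N \frac{1}{9} = \frac{2 N}{9}$)
$21 + \left(5 \cdot 4 - 2\right) V{\left(6,2 \right)} = 21 + \left(5 \cdot 4 - 2\right) \frac{2}{9} \cdot 6 = 21 + \left(20 - 2\right) \frac{4}{3} = 21 + 18 \cdot \frac{4}{3} = 21 + 24 = 45$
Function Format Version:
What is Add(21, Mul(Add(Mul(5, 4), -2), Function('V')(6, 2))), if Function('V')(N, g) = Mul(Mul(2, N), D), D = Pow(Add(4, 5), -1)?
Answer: 45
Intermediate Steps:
D = Rational(1, 9) (D = Pow(9, -1) = Rational(1, 9) ≈ 0.11111)
Function('V')(N, g) = Mul(Rational(2, 9), N) (Function('V')(N, g) = Mul(Mul(2, N), Rational(1, 9)) = Mul(Rational(2, 9), N))
Add(21, Mul(Add(Mul(5, 4), -2), Function('V')(6, 2))) = Add(21, Mul(Add(Mul(5, 4), -2), Mul(Rational(2, 9), 6))) = Add(21, Mul(Add(20, -2), Rational(4, 3))) = Add(21, Mul(18, Rational(4, 3))) = Add(21, 24) = 45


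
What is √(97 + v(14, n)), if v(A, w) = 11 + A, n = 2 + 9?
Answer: √122 ≈ 11.045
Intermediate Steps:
n = 11
√(97 + v(14, n)) = √(97 + (11 + 14)) = √(97 + 25) = √122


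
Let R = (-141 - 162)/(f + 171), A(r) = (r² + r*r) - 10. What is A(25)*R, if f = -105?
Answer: -62620/11 ≈ -5692.7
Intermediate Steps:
A(r) = -10 + 2*r² (A(r) = (r² + r²) - 10 = 2*r² - 10 = -10 + 2*r²)
R = -101/22 (R = (-141 - 162)/(-105 + 171) = -303/66 = -303*1/66 = -101/22 ≈ -4.5909)
A(25)*R = (-10 + 2*25²)*(-101/22) = (-10 + 2*625)*(-101/22) = (-10 + 1250)*(-101/22) = 1240*(-101/22) = -62620/11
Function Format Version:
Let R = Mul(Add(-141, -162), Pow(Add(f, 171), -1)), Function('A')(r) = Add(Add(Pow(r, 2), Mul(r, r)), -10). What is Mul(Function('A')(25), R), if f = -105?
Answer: Rational(-62620, 11) ≈ -5692.7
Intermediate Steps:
Function('A')(r) = Add(-10, Mul(2, Pow(r, 2))) (Function('A')(r) = Add(Add(Pow(r, 2), Pow(r, 2)), -10) = Add(Mul(2, Pow(r, 2)), -10) = Add(-10, Mul(2, Pow(r, 2))))
R = Rational(-101, 22) (R = Mul(Add(-141, -162), Pow(Add(-105, 171), -1)) = Mul(-303, Pow(66, -1)) = Mul(-303, Rational(1, 66)) = Rational(-101, 22) ≈ -4.5909)
Mul(Function('A')(25), R) = Mul(Add(-10, Mul(2, Pow(25, 2))), Rational(-101, 22)) = Mul(Add(-10, Mul(2, 625)), Rational(-101, 22)) = Mul(Add(-10, 1250), Rational(-101, 22)) = Mul(1240, Rational(-101, 22)) = Rational(-62620, 11)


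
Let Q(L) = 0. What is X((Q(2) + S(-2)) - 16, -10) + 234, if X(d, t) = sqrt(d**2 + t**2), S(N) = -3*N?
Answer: 234 + 10*sqrt(2) ≈ 248.14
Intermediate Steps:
X((Q(2) + S(-2)) - 16, -10) + 234 = sqrt(((0 - 3*(-2)) - 16)**2 + (-10)**2) + 234 = sqrt(((0 + 6) - 16)**2 + 100) + 234 = sqrt((6 - 16)**2 + 100) + 234 = sqrt((-10)**2 + 100) + 234 = sqrt(100 + 100) + 234 = sqrt(200) + 234 = 10*sqrt(2) + 234 = 234 + 10*sqrt(2)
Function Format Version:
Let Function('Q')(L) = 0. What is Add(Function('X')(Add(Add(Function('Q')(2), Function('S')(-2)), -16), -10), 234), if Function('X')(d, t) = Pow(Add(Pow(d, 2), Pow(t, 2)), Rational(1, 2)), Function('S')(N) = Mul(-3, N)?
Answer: Add(234, Mul(10, Pow(2, Rational(1, 2)))) ≈ 248.14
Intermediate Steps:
Add(Function('X')(Add(Add(Function('Q')(2), Function('S')(-2)), -16), -10), 234) = Add(Pow(Add(Pow(Add(Add(0, Mul(-3, -2)), -16), 2), Pow(-10, 2)), Rational(1, 2)), 234) = Add(Pow(Add(Pow(Add(Add(0, 6), -16), 2), 100), Rational(1, 2)), 234) = Add(Pow(Add(Pow(Add(6, -16), 2), 100), Rational(1, 2)), 234) = Add(Pow(Add(Pow(-10, 2), 100), Rational(1, 2)), 234) = Add(Pow(Add(100, 100), Rational(1, 2)), 234) = Add(Pow(200, Rational(1, 2)), 234) = Add(Mul(10, Pow(2, Rational(1, 2))), 234) = Add(234, Mul(10, Pow(2, Rational(1, 2))))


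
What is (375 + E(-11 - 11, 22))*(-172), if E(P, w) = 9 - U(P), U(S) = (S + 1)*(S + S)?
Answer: 92880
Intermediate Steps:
U(S) = 2*S*(1 + S) (U(S) = (1 + S)*(2*S) = 2*S*(1 + S))
E(P, w) = 9 - 2*P*(1 + P)
(375 + E(-11 - 11, 22))*(-172) = (375 + (9 - 2*(-11 - 11)*(1 + (-11 - 11))))*(-172) = (375 + (9 - 2*(-22)*(1 - 22)))*(-172) = (375 + (9 - 2*(-22)*(-21)))*(-172) = (375 + (9 - 924))*(-172) = (375 - 915)*(-172) = -540*(-172) = 92880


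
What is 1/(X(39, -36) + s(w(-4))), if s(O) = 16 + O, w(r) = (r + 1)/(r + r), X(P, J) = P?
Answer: 8/443 ≈ 0.018059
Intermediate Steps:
w(r) = (1 + r)/(2*r) (w(r) = (1 + r)/((2*r)) = (1 + r)*(1/(2*r)) = (1 + r)/(2*r))
1/(X(39, -36) + s(w(-4))) = 1/(39 + (16 + (1/2)*(1 - 4)/(-4))) = 1/(39 + (16 + (1/2)*(-1/4)*(-3))) = 1/(39 + (16 + 3/8)) = 1/(39 + 131/8) = 1/(443/8) = 8/443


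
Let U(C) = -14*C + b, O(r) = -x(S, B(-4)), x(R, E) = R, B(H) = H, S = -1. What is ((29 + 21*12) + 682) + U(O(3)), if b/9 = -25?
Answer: 724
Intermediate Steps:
b = -225 (b = 9*(-25) = -225)
O(r) = 1 (O(r) = -1*(-1) = 1)
U(C) = -225 - 14*C (U(C) = -14*C - 225 = -225 - 14*C)
((29 + 21*12) + 682) + U(O(3)) = ((29 + 21*12) + 682) + (-225 - 14*1) = ((29 + 252) + 682) + (-225 - 14) = (281 + 682) - 239 = 963 - 239 = 724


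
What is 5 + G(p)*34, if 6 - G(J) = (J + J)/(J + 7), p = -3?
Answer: 260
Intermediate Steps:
G(J) = 6 - 2*J/(7 + J) (G(J) = 6 - (J + J)/(J + 7) = 6 - 2*J/(7 + J))
5 + G(p)*34 = 5 + (2*(21 + 2*(-3))/(7 - 3))*34 = 5 + (2*(21 - 6)/4)*34 = 5 + (2*(1/4)*15)*34 = 5 + (15/2)*34 = 5 + 255 = 260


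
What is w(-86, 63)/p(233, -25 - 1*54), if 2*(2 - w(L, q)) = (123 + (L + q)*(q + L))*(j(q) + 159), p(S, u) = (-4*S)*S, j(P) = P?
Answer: 36185/108578 ≈ 0.33326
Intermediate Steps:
p(S, u) = -4*S²
w(L, q) = 2 - (123 + (L + q)²)*(159 + q)/2 (w(L, q) = 2 - (123 + (L + q)*(q + L))*(q + 159)/2 = 2 - (123 + (L + q)*(L + q))*(159 + q)/2 = 2 - (123 + (L + q)²)*(159 + q)/2)
w(-86, 63)/p(233, -25 - 1*54) = (-19553/2 - 159*(-86 + 63)²/2 - 123/2*63 - ½*63*(-86 + 63)²)/((-4*233²)) = (-19553/2 - 159/2*(-23)² - 7749/2 - ½*63*(-23)²)/((-4*54289)) = (-19553/2 - 159/2*529 - 7749/2 - ½*63*529)/(-217156) = (-19553/2 - 84111/2 - 7749/2 - 33327/2)*(-1/217156) = -72370*(-1/217156) = 36185/108578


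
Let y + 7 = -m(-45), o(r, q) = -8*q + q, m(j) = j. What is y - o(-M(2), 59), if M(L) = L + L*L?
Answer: 451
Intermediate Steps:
M(L) = L + L²
o(r, q) = -7*q
y = 38 (y = -7 - 1*(-45) = -7 + 45 = 38)
y - o(-M(2), 59) = 38 - (-7)*59 = 38 - 1*(-413) = 38 + 413 = 451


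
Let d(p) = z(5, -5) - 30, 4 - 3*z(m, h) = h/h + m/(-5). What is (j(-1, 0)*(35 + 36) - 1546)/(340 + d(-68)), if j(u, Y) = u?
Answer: -4851/934 ≈ -5.1938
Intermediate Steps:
z(m, h) = 1 + m/15 (z(m, h) = 4/3 - (h/h + m/(-5))/3 = 4/3 - (1 + m*(-1/5))/3 = 4/3 - (1 - m/5)/3 = 4/3 + (-1/3 + m/15) = 1 + m/15)
d(p) = -86/3 (d(p) = (1 + (1/15)*5) - 30 = (1 + 1/3) - 30 = 4/3 - 30 = -86/3)
(j(-1, 0)*(35 + 36) - 1546)/(340 + d(-68)) = (-(35 + 36) - 1546)/(340 - 86/3) = (-1*71 - 1546)/(934/3) = (-71 - 1546)*(3/934) = -1617*3/934 = -4851/934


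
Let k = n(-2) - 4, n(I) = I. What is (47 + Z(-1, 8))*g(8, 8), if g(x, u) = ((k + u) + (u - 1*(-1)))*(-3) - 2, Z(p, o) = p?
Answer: -1610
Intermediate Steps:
k = -6 (k = -2 - 4 = -6)
g(x, u) = 13 - 6*u (g(x, u) = ((-6 + u) + (u - 1*(-1)))*(-3) - 2 = ((-6 + u) + (u + 1))*(-3) - 2 = ((-6 + u) + (1 + u))*(-3) - 2 = (-5 + 2*u)*(-3) - 2 = (15 - 6*u) - 2 = 13 - 6*u)
(47 + Z(-1, 8))*g(8, 8) = (47 - 1)*(13 - 6*8) = 46*(13 - 48) = 46*(-35) = -1610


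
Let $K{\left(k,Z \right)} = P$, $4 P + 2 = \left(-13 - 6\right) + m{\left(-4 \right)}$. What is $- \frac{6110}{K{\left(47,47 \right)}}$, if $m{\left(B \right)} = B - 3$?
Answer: $\frac{6110}{7} \approx 872.86$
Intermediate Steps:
$m{\left(B \right)} = -3 + B$ ($m{\left(B \right)} = B - 3 = -3 + B$)
$P = -7$ ($P = - \frac{1}{2} + \frac{\left(-13 - 6\right) - 7}{4} = - \frac{1}{2} + \frac{-19 - 7}{4} = - \frac{1}{2} + \frac{1}{4} \left(-26\right) = - \frac{1}{2} - \frac{13}{2} = -7$)
$K{\left(k,Z \right)} = -7$
$- \frac{6110}{K{\left(47,47 \right)}} = - \frac{6110}{-7} = \left(-6110\right) \left(- \frac{1}{7}\right) = \frac{6110}{7}$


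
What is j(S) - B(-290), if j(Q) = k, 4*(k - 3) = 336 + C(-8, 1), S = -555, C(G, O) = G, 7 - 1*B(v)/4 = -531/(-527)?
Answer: 32163/527 ≈ 61.030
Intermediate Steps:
B(v) = 12632/527 (B(v) = 28 - (-2124)/(-527) = 28 - (-2124)*(-1)/527 = 28 - 4*531/527 = 28 - 2124/527 = 12632/527)
k = 85 (k = 3 + (336 - 8)/4 = 3 + (1/4)*328 = 3 + 82 = 85)
j(Q) = 85
j(S) - B(-290) = 85 - 1*12632/527 = 85 - 12632/527 = 32163/527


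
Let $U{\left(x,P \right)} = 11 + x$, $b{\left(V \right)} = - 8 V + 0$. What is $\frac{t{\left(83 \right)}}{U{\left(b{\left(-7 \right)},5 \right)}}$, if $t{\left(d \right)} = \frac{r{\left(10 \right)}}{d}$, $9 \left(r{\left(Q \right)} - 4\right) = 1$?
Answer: $\frac{37}{50049} \approx 0.00073928$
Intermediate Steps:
$r{\left(Q \right)} = \frac{37}{9}$ ($r{\left(Q \right)} = 4 + \frac{1}{9} \cdot 1 = 4 + \frac{1}{9} = \frac{37}{9}$)
$t{\left(d \right)} = \frac{37}{9 d}$
$b{\left(V \right)} = - 8 V$
$\frac{t{\left(83 \right)}}{U{\left(b{\left(-7 \right)},5 \right)}} = \frac{\frac{37}{9} \cdot \frac{1}{83}}{11 - -56} = \frac{\frac{37}{9} \cdot \frac{1}{83}}{11 + 56} = \frac{37}{747 \cdot 67} = \frac{37}{747} \cdot \frac{1}{67} = \frac{37}{50049}$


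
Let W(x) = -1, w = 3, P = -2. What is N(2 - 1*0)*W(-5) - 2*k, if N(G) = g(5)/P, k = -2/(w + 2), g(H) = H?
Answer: 33/10 ≈ 3.3000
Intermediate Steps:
k = -⅖ (k = -2/(3 + 2) = -2/5 = (⅕)*(-2) = -⅖ ≈ -0.40000)
N(G) = -5/2 (N(G) = 5/(-2) = 5*(-½) = -5/2)
N(2 - 1*0)*W(-5) - 2*k = -5/2*(-1) - 2*(-⅖) = 5/2 + ⅘ = 33/10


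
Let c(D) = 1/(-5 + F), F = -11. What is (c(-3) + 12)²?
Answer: 36481/256 ≈ 142.50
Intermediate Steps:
c(D) = -1/16 (c(D) = 1/(-5 - 11) = 1/(-16) = -1/16)
(c(-3) + 12)² = (-1/16 + 12)² = (191/16)² = 36481/256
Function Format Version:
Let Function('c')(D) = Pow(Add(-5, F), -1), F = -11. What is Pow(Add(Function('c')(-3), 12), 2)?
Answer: Rational(36481, 256) ≈ 142.50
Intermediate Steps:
Function('c')(D) = Rational(-1, 16) (Function('c')(D) = Pow(Add(-5, -11), -1) = Pow(-16, -1) = Rational(-1, 16))
Pow(Add(Function('c')(-3), 12), 2) = Pow(Add(Rational(-1, 16), 12), 2) = Pow(Rational(191, 16), 2) = Rational(36481, 256)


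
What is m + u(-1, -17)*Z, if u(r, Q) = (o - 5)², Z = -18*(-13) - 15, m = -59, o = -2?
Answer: 10672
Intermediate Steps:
Z = 219 (Z = 234 - 15 = 219)
u(r, Q) = 49 (u(r, Q) = (-2 - 5)² = (-7)² = 49)
m + u(-1, -17)*Z = -59 + 49*219 = -59 + 10731 = 10672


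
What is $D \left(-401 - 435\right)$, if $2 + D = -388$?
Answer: $326040$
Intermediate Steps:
$D = -390$ ($D = -2 - 388 = -390$)
$D \left(-401 - 435\right) = - 390 \left(-401 - 435\right) = \left(-390\right) \left(-836\right) = 326040$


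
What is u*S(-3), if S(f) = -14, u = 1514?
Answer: -21196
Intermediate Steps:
u*S(-3) = 1514*(-14) = -21196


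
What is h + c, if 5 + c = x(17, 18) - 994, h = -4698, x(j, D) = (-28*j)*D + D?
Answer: -14247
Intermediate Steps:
x(j, D) = D - 28*D*j (x(j, D) = -28*D*j + D = D - 28*D*j)
c = -9549 (c = -5 + (18*(1 - 28*17) - 994) = -5 + (18*(1 - 476) - 994) = -5 + (18*(-475) - 994) = -5 + (-8550 - 994) = -5 - 9544 = -9549)
h + c = -4698 - 9549 = -14247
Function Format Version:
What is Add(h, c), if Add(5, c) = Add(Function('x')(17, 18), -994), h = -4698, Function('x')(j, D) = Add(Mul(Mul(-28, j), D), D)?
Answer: -14247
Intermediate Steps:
Function('x')(j, D) = Add(D, Mul(-28, D, j)) (Function('x')(j, D) = Add(Mul(-28, D, j), D) = Add(D, Mul(-28, D, j)))
c = -9549 (c = Add(-5, Add(Mul(18, Add(1, Mul(-28, 17))), -994)) = Add(-5, Add(Mul(18, Add(1, -476)), -994)) = Add(-5, Add(Mul(18, -475), -994)) = Add(-5, Add(-8550, -994)) = Add(-5, -9544) = -9549)
Add(h, c) = Add(-4698, -9549) = -14247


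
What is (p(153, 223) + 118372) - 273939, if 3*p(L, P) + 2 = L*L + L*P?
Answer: -409175/3 ≈ -1.3639e+5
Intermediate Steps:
p(L, P) = -⅔ + L²/3 + L*P/3 (p(L, P) = -⅔ + (L*L + L*P)/3 = -⅔ + (L² + L*P)/3 = -⅔ + (L²/3 + L*P/3) = -⅔ + L²/3 + L*P/3)
(p(153, 223) + 118372) - 273939 = ((-⅔ + (⅓)*153² + (⅓)*153*223) + 118372) - 273939 = ((-⅔ + (⅓)*23409 + 11373) + 118372) - 273939 = ((-⅔ + 7803 + 11373) + 118372) - 273939 = (57526/3 + 118372) - 273939 = 412642/3 - 273939 = -409175/3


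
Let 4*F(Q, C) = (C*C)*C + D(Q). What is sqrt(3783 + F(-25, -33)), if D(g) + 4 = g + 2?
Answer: 2*I*sqrt(1302) ≈ 72.167*I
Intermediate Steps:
D(g) = -2 + g (D(g) = -4 + (g + 2) = -4 + (2 + g) = -2 + g)
F(Q, C) = -1/2 + Q/4 + C**3/4 (F(Q, C) = ((C*C)*C + (-2 + Q))/4 = (C**2*C + (-2 + Q))/4 = (C**3 + (-2 + Q))/4 = (-2 + Q + C**3)/4 = -1/2 + Q/4 + C**3/4)
sqrt(3783 + F(-25, -33)) = sqrt(3783 + (-1/2 + (1/4)*(-25) + (1/4)*(-33)**3)) = sqrt(3783 + (-1/2 - 25/4 + (1/4)*(-35937))) = sqrt(3783 + (-1/2 - 25/4 - 35937/4)) = sqrt(3783 - 8991) = sqrt(-5208) = 2*I*sqrt(1302)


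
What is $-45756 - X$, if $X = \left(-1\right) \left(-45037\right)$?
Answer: $-90793$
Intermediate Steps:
$X = 45037$
$-45756 - X = -45756 - 45037 = -90793$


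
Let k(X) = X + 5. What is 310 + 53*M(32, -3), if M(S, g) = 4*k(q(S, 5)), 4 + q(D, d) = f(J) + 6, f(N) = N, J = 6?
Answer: 3066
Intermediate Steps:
q(D, d) = 8 (q(D, d) = -4 + (6 + 6) = -4 + 12 = 8)
k(X) = 5 + X
M(S, g) = 52 (M(S, g) = 4*(5 + 8) = 4*13 = 52)
310 + 53*M(32, -3) = 310 + 53*52 = 310 + 2756 = 3066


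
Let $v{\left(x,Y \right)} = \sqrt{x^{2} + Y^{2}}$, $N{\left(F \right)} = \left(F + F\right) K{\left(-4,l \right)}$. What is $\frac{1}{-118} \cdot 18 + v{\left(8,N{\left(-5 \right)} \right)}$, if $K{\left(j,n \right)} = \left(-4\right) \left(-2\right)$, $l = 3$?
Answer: $- \frac{9}{59} + 8 \sqrt{101} \approx 80.246$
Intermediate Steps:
$K{\left(j,n \right)} = 8$
$N{\left(F \right)} = 16 F$ ($N{\left(F \right)} = \left(F + F\right) 8 = 2 F 8 = 16 F$)
$v{\left(x,Y \right)} = \sqrt{Y^{2} + x^{2}}$
$\frac{1}{-118} \cdot 18 + v{\left(8,N{\left(-5 \right)} \right)} = \frac{1}{-118} \cdot 18 + \sqrt{\left(16 \left(-5\right)\right)^{2} + 8^{2}} = \left(- \frac{1}{118}\right) 18 + \sqrt{\left(-80\right)^{2} + 64} = - \frac{9}{59} + \sqrt{6400 + 64} = - \frac{9}{59} + \sqrt{6464} = - \frac{9}{59} + 8 \sqrt{101}$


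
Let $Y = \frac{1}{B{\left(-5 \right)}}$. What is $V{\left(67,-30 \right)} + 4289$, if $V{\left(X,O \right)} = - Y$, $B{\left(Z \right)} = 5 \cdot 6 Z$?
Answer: $\frac{643351}{150} \approx 4289.0$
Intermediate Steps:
$B{\left(Z \right)} = 30 Z$
$Y = - \frac{1}{150}$ ($Y = \frac{1}{30 \left(-5\right)} = \frac{1}{-150} = - \frac{1}{150} \approx -0.0066667$)
$V{\left(X,O \right)} = \frac{1}{150}$ ($V{\left(X,O \right)} = \left(-1\right) \left(- \frac{1}{150}\right) = \frac{1}{150}$)
$V{\left(67,-30 \right)} + 4289 = \frac{1}{150} + 4289 = \frac{643351}{150}$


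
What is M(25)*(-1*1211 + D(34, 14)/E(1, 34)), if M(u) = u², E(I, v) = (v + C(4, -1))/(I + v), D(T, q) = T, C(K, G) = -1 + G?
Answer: -11738125/16 ≈ -7.3363e+5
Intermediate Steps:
E(I, v) = (-2 + v)/(I + v) (E(I, v) = (v + (-1 - 1))/(I + v) = (v - 2)/(I + v) = (-2 + v)/(I + v))
M(25)*(-1*1211 + D(34, 14)/E(1, 34)) = 25²*(-1*1211 + 34/(((-2 + 34)/(1 + 34)))) = 625*(-1211 + 34/((32/35))) = 625*(-1211 + 34/(((1/35)*32))) = 625*(-1211 + 34/(32/35)) = 625*(-1211 + 34*(35/32)) = 625*(-1211 + 595/16) = 625*(-18781/16) = -11738125/16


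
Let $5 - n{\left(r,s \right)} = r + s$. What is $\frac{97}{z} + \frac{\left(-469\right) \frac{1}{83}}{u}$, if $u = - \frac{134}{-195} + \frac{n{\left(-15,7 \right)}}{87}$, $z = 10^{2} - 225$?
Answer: $- \frac{123204552}{16361375} \approx -7.5302$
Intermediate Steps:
$n{\left(r,s \right)} = 5 - r - s$ ($n{\left(r,s \right)} = 5 - \left(r + s\right) = 5 - r - s$)
$z = -125$ ($z = 100 - 225 = -125$)
$u = \frac{1577}{1885}$ ($u = - \frac{134}{-195} + \frac{5 - -15 - 7}{87} = \left(-134\right) \left(- \frac{1}{195}\right) + \left(5 + 15 - 7\right) \frac{1}{87} = \frac{134}{195} + 13 \cdot \frac{1}{87} = \frac{134}{195} + \frac{13}{87} = \frac{1577}{1885} \approx 0.83661$)
$\frac{97}{z} + \frac{\left(-469\right) \frac{1}{83}}{u} = \frac{97}{-125} + \frac{\left(-469\right) \frac{1}{83}}{\frac{1577}{1885}} = 97 \left(- \frac{1}{125}\right) + \left(-469\right) \frac{1}{83} \cdot \frac{1885}{1577} = - \frac{97}{125} - \frac{884065}{130891} = - \frac{123204552}{16361375}$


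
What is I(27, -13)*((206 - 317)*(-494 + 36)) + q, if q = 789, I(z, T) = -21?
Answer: -1066809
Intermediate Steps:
I(27, -13)*((206 - 317)*(-494 + 36)) + q = -21*(206 - 317)*(-494 + 36) + 789 = -(-2331)*(-458) + 789 = -21*50838 + 789 = -1067598 + 789 = -1066809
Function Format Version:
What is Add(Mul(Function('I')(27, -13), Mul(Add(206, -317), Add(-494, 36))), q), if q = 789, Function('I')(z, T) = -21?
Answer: -1066809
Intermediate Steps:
Add(Mul(Function('I')(27, -13), Mul(Add(206, -317), Add(-494, 36))), q) = Add(Mul(-21, Mul(Add(206, -317), Add(-494, 36))), 789) = Add(Mul(-21, Mul(-111, -458)), 789) = Add(Mul(-21, 50838), 789) = Add(-1067598, 789) = -1066809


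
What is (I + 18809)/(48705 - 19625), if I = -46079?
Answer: -2727/2908 ≈ -0.93776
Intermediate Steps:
(I + 18809)/(48705 - 19625) = (-46079 + 18809)/(48705 - 19625) = -27270/29080 = -27270*1/29080 = -2727/2908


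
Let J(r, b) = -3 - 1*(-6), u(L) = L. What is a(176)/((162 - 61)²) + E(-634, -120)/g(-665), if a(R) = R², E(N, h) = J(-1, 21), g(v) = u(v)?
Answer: 20568437/6783665 ≈ 3.0321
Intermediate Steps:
g(v) = v
J(r, b) = 3 (J(r, b) = -3 + 6 = 3)
E(N, h) = 3
a(176)/((162 - 61)²) + E(-634, -120)/g(-665) = 176²/((162 - 61)²) + 3/(-665) = 30976/(101²) + 3*(-1/665) = 30976/10201 - 3/665 = 20568437/6783665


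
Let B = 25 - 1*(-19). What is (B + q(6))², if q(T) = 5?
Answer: 2401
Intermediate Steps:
B = 44 (B = 25 + 19 = 44)
(B + q(6))² = (44 + 5)² = 49² = 2401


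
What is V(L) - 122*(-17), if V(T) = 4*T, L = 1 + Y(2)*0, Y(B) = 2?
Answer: 2078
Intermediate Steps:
L = 1 (L = 1 + 2*0 = 1 + 0 = 1)
V(L) - 122*(-17) = 4*1 - 122*(-17) = 4 + 2074 = 2078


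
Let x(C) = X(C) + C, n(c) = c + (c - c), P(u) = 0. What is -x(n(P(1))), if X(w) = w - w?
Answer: 0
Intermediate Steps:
n(c) = c (n(c) = c + 0 = c)
X(w) = 0
x(C) = C (x(C) = 0 + C = C)
-x(n(P(1))) = -1*0 = 0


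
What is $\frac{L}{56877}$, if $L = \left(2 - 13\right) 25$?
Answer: $- \frac{275}{56877} \approx -0.004835$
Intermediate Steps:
$L = -275$ ($L = \left(-11\right) 25 = -275$)
$\frac{L}{56877} = - \frac{275}{56877}$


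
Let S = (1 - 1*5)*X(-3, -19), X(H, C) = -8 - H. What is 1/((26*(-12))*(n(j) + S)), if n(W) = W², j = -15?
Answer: -1/76440 ≈ -1.3082e-5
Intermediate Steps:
S = 20 (S = (1 - 1*5)*(-8 - 1*(-3)) = (1 - 5)*(-8 + 3) = -4*(-5) = 20)
1/((26*(-12))*(n(j) + S)) = 1/((26*(-12))*((-15)² + 20)) = 1/(-312*(225 + 20)) = 1/(-312*245) = 1/(-76440) = -1/76440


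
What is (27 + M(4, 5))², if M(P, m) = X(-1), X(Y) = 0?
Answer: 729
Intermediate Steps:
M(P, m) = 0
(27 + M(4, 5))² = (27 + 0)² = 27² = 729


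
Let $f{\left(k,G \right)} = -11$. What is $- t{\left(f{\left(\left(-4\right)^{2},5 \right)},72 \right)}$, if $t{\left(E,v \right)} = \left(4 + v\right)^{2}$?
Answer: $-5776$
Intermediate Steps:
$- t{\left(f{\left(\left(-4\right)^{2},5 \right)},72 \right)} = - \left(4 + 72\right)^{2} = - 76^{2} = \left(-1\right) 5776 = -5776$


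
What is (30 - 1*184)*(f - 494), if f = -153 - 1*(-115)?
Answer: 81928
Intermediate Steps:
f = -38 (f = -153 + 115 = -38)
(30 - 1*184)*(f - 494) = (30 - 1*184)*(-38 - 494) = (30 - 184)*(-532) = -154*(-532) = 81928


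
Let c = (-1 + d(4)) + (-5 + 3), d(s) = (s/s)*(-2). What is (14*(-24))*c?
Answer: 1680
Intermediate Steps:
d(s) = -2 (d(s) = 1*(-2) = -2)
c = -5 (c = (-1 - 2) + (-5 + 3) = -3 - 2 = -5)
(14*(-24))*c = (14*(-24))*(-5) = -336*(-5) = 1680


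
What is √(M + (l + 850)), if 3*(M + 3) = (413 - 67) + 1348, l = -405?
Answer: 2*√2265/3 ≈ 31.728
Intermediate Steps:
M = 1685/3 (M = -3 + ((413 - 67) + 1348)/3 = -3 + (346 + 1348)/3 = -3 + (⅓)*1694 = -3 + 1694/3 = 1685/3 ≈ 561.67)
√(M + (l + 850)) = √(1685/3 + (-405 + 850)) = √(1685/3 + 445) = √(3020/3) = 2*√2265/3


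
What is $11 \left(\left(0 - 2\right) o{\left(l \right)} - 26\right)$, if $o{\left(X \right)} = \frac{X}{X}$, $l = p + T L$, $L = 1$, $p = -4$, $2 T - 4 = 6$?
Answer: $-308$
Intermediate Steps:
$T = 5$ ($T = 2 + \frac{1}{2} \cdot 6 = 2 + 3 = 5$)
$l = 1$ ($l = -4 + 5 \cdot 1 = -4 + 5 = 1$)
$o{\left(X \right)} = 1$
$11 \left(\left(0 - 2\right) o{\left(l \right)} - 26\right) = 11 \left(\left(0 - 2\right) 1 - 26\right) = 11 \left(\left(-2\right) 1 - 26\right) = 11 \left(-2 - 26\right) = 11 \left(-28\right) = -308$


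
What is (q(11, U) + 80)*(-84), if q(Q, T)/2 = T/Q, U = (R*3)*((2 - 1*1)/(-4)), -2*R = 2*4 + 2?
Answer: -74550/11 ≈ -6777.3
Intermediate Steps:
R = -5 (R = -(2*4 + 2)/2 = -(8 + 2)/2 = -1/2*10 = -5)
U = 15/4 (U = (-5*3)*((2 - 1*1)/(-4)) = -15*(2 - 1)*(-1)/4 = -15*(-1)/4 = -15*(-1/4) = 15/4 ≈ 3.7500)
q(Q, T) = 2*T/Q (q(Q, T) = 2*(T/Q) = 2*T/Q)
(q(11, U) + 80)*(-84) = (2*(15/4)/11 + 80)*(-84) = (2*(15/4)*(1/11) + 80)*(-84) = (15/22 + 80)*(-84) = (1775/22)*(-84) = -74550/11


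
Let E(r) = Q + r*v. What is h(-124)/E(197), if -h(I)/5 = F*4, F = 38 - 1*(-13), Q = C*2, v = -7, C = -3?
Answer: 204/277 ≈ 0.73646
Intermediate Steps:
Q = -6 (Q = -3*2 = -6)
F = 51 (F = 38 + 13 = 51)
h(I) = -1020 (h(I) = -255*4 = -5*204 = -1020)
E(r) = -6 - 7*r (E(r) = -6 + r*(-7) = -6 - 7*r)
h(-124)/E(197) = -1020/(-6 - 7*197) = -1020/(-6 - 1379) = -1020/(-1385) = -1020*(-1/1385) = 204/277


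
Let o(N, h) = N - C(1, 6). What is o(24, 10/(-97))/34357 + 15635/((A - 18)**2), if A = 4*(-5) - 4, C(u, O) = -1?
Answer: 537215795/60605748 ≈ 8.8641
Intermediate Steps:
A = -24 (A = -20 - 4 = -24)
o(N, h) = 1 + N (o(N, h) = N - 1*(-1) = N + 1 = 1 + N)
o(24, 10/(-97))/34357 + 15635/((A - 18)**2) = (1 + 24)/34357 + 15635/((-24 - 18)**2) = 25*(1/34357) + 15635/((-42)**2) = 25/34357 + 15635/1764 = 537215795/60605748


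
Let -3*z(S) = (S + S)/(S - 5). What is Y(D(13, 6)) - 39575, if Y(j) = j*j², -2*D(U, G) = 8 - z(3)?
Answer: -316943/8 ≈ -39618.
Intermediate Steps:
z(S) = -2*S/(3*(-5 + S)) (z(S) = -(S + S)/(3*(S - 5)) = -2*S/(3*(-5 + S)))
D(U, G) = -7/2 (D(U, G) = -(8 - (-2)*3/(-15 + 3*3))/2 = -(8 - (-2)*3/(-15 + 9))/2 = -(8 - (-2)*3/(-6))/2 = -(8 - (-2)*3*(-1)/6)/2 = -(8 - 1*1)/2 = -(8 - 1)/2 = -½*7 = -7/2)
Y(j) = j³
Y(D(13, 6)) - 39575 = (-7/2)³ - 39575 = -343/8 - 39575 = -316943/8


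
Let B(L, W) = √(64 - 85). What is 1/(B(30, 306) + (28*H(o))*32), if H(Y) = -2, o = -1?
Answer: -256/458755 - I*√21/3211285 ≈ -0.00055803 - 1.427e-6*I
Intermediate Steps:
B(L, W) = I*√21 (B(L, W) = √(-21) = I*√21)
1/(B(30, 306) + (28*H(o))*32) = 1/(I*√21 + (28*(-2))*32) = 1/(I*√21 - 56*32) = 1/(I*√21 - 1792) = 1/(-1792 + I*√21)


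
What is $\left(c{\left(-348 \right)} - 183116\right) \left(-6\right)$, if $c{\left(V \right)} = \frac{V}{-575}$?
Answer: $\frac{631748112}{575} \approx 1.0987 \cdot 10^{6}$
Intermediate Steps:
$c{\left(V \right)} = - \frac{V}{575}$ ($c{\left(V \right)} = V \left(- \frac{1}{575}\right) = - \frac{V}{575}$)
$\left(c{\left(-348 \right)} - 183116\right) \left(-6\right) = \left(\left(- \frac{1}{575}\right) \left(-348\right) - 183116\right) \left(-6\right) = \left(\frac{348}{575} - 183116\right) \left(-6\right) = \left(- \frac{105291352}{575}\right) \left(-6\right) = \frac{631748112}{575}$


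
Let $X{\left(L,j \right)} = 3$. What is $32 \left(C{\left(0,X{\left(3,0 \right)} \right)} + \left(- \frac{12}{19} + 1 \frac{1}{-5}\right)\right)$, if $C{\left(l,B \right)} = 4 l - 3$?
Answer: $- \frac{11648}{95} \approx -122.61$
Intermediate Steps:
$C{\left(l,B \right)} = -3 + 4 l$
$32 \left(C{\left(0,X{\left(3,0 \right)} \right)} + \left(- \frac{12}{19} + 1 \frac{1}{-5}\right)\right) = 32 \left(\left(-3 + 4 \cdot 0\right) + \left(- \frac{12}{19} + 1 \frac{1}{-5}\right)\right) = 32 \left(\left(-3 + 0\right) + \left(\left(-12\right) \frac{1}{19} + 1 \left(- \frac{1}{5}\right)\right)\right) = 32 \left(-3 - \frac{79}{95}\right) = 32 \left(- \frac{364}{95}\right) = - \frac{11648}{95}$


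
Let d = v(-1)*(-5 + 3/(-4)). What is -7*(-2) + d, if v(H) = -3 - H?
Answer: 51/2 ≈ 25.500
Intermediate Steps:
d = 23/2 (d = (-3 - 1*(-1))*(-5 + 3/(-4)) = (-3 + 1)*(-5 + 3*(-¼)) = -2*(-5 - ¾) = -2*(-23/4) = 23/2 ≈ 11.500)
-7*(-2) + d = -7*(-2) + 23/2 = 14 + 23/2 = 51/2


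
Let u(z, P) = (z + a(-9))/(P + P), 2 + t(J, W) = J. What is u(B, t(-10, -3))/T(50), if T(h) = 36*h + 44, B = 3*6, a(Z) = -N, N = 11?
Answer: -7/44256 ≈ -0.00015817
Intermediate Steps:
t(J, W) = -2 + J
a(Z) = -11 (a(Z) = -1*11 = -11)
B = 18
T(h) = 44 + 36*h
u(z, P) = (-11 + z)/(2*P) (u(z, P) = (z - 11)/(P + P) = (-11 + z)/((2*P)) = (-11 + z)*(1/(2*P)) = (-11 + z)/(2*P))
u(B, t(-10, -3))/T(50) = ((-11 + 18)/(2*(-2 - 10)))/(44 + 36*50) = ((1/2)*7/(-12))/(44 + 1800) = ((1/2)*(-1/12)*7)/1844 = -7/24*1/1844 = -7/44256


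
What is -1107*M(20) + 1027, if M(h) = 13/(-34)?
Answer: 49309/34 ≈ 1450.3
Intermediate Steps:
M(h) = -13/34 (M(h) = 13*(-1/34) = -13/34)
-1107*M(20) + 1027 = -1107*(-13/34) + 1027 = 14391/34 + 1027 = 49309/34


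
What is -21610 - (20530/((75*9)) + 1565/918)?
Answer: -11037481/510 ≈ -21642.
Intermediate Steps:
-21610 - (20530/((75*9)) + 1565/918) = -21610 - (20530/675 + 1565*(1/918)) = -21610 - (20530*(1/675) + 1565/918) = -21610 - (4106/135 + 1565/918) = -21610 - 1*16381/510 = -21610 - 16381/510 = -11037481/510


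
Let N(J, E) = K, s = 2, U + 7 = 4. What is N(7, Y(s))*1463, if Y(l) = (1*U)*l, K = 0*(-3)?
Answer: 0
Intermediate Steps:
U = -3 (U = -7 + 4 = -3)
K = 0
Y(l) = -3*l (Y(l) = (1*(-3))*l = -3*l)
N(J, E) = 0
N(7, Y(s))*1463 = 0*1463 = 0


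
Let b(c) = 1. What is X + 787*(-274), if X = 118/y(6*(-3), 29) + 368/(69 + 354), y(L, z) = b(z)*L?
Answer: -91217279/423 ≈ -2.1564e+5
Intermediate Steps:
y(L, z) = L (y(L, z) = 1*L = L)
X = -2405/423 (X = 118/((6*(-3))) + 368/(69 + 354) = 118/(-18) + 368/423 = 118*(-1/18) + 368*(1/423) = -59/9 + 368/423 = -2405/423 ≈ -5.6856)
X + 787*(-274) = -2405/423 + 787*(-274) = -2405/423 - 215638 = -91217279/423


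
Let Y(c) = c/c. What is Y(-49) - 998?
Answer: -997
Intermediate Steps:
Y(c) = 1
Y(-49) - 998 = 1 - 998 = -997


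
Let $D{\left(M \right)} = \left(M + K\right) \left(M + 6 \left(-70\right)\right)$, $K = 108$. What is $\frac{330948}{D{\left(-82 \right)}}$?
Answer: $- \frac{82737}{3263} \approx -25.356$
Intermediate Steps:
$D{\left(M \right)} = \left(-420 + M\right) \left(108 + M\right)$ ($D{\left(M \right)} = \left(M + 108\right) \left(M + 6 \left(-70\right)\right) = \left(108 + M\right) \left(M - 420\right) = \left(108 + M\right) \left(-420 + M\right) = \left(-420 + M\right) \left(108 + M\right)$)
$\frac{330948}{D{\left(-82 \right)}} = \frac{330948}{-45360 + \left(-82\right)^{2} - -25584} = \frac{330948}{-45360 + 6724 + 25584} = \frac{330948}{-13052} = 330948 \left(- \frac{1}{13052}\right) = - \frac{82737}{3263}$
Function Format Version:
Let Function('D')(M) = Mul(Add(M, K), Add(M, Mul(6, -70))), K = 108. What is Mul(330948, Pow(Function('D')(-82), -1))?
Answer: Rational(-82737, 3263) ≈ -25.356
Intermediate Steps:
Function('D')(M) = Mul(Add(-420, M), Add(108, M)) (Function('D')(M) = Mul(Add(M, 108), Add(M, Mul(6, -70))) = Mul(Add(108, M), Add(M, -420)) = Mul(Add(108, M), Add(-420, M)) = Mul(Add(-420, M), Add(108, M)))
Mul(330948, Pow(Function('D')(-82), -1)) = Mul(330948, Pow(Add(-45360, Pow(-82, 2), Mul(-312, -82)), -1)) = Mul(330948, Pow(Add(-45360, 6724, 25584), -1)) = Mul(330948, Pow(-13052, -1)) = Mul(330948, Rational(-1, 13052)) = Rational(-82737, 3263)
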